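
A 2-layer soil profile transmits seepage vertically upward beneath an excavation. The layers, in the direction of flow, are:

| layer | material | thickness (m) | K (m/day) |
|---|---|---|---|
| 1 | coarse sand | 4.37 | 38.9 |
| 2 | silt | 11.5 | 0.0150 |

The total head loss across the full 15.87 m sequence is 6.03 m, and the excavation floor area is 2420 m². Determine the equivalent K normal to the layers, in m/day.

0.0207

Flow is perpendicular to layering, so the layers act in series and the equivalent K is the thickness-weighted harmonic mean.
Total thickness L = 4.37 + 11.5 = 15.87 m.
Σ(b_i/K_i) = 4.37/38.9 + 11.5/0.0150 = 766.8 d.
K_eq = L / Σ(b_i/K_i) = 15.87 / 766.8 = 0.02070 m/day.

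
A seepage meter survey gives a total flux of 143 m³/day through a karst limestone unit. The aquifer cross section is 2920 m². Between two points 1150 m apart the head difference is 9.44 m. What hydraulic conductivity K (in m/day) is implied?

Hydraulic gradient i = Δh / L = 9.44 / 1150 = 0.008209.
From Q = K·A·i, K = Q / (A·i) = 143 / (2920 × 0.008209) = 5.966 m/day.

5.97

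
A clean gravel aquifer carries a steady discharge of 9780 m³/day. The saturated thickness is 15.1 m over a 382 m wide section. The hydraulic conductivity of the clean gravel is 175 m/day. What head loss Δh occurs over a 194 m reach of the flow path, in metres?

1.88

Cross-sectional area A = 382 × 15.1 = 5768 m².
From Q = K·A·i, i = Q / (K·A) = 9780 / (175.0 × 5768) = 0.009689.
Head loss Δh = i · L = 0.009689 × 194 = 1.880 m.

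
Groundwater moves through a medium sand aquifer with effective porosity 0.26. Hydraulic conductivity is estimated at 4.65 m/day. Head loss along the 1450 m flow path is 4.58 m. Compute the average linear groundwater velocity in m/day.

Hydraulic gradient i = Δh / L = 4.58 / 1450 = 0.003159.
Darcy flux q = K · i = 4.650 × 0.003159 = 0.01469 m/day.
Seepage velocity v = q / n_e = 0.01469 / 0.26 = 0.05649 m/day.

0.0565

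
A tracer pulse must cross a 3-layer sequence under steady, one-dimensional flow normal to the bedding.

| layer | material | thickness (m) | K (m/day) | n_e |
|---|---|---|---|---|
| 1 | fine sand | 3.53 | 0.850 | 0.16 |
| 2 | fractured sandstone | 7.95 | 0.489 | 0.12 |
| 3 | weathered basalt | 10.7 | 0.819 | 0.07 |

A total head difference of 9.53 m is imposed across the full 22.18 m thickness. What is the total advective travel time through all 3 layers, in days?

With flow normal to the layers, continuity requires the same specific discharge q through every layer.
Σ(b_i/K_i) = 3.53/0.850 + 7.95/0.489 + 10.7/0.819 = 33.48 d.
q = Δh / Σ(b_i/K_i) = 9.53 / 33.48 = 0.2847 m/day.
In each layer the seepage velocity is v_i = q/n_i, so the layer transit time is t_i = b_i·n_i / q:
  layer 1 (fine sand): t_1 = 3.53 × 0.16 / 0.2847 = 1.984 d
  layer 2 (fractured sandstone): t_2 = 7.95 × 0.12 / 0.2847 = 3.351 d
  layer 3 (weathered basalt): t_3 = 10.7 × 0.07 / 0.2847 = 2.631 d
Total t = Σ t_i = 7.966 days.

7.97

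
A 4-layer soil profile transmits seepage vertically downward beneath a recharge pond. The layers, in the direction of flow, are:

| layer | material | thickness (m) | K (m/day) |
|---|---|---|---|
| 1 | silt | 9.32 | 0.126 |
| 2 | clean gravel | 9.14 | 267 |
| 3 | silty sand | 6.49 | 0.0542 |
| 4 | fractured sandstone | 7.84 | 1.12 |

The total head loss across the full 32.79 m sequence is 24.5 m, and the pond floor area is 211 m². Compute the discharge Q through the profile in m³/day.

25.8

Flow is perpendicular to layering, so the layers act in series and the equivalent K is the thickness-weighted harmonic mean.
Total thickness L = 9.32 + 9.14 + 6.49 + 7.84 = 32.79 m.
Σ(b_i/K_i) = 9.32/0.126 + 9.14/267 + 6.49/0.0542 + 7.84/1.12 = 200.7 d.
K_eq = L / Σ(b_i/K_i) = 32.79 / 200.7 = 0.1633 m/day.
Q = K_eq · A · (Δh/L) = 0.1633 × 211 × (24.5/32.79) = 25.75 m³/day.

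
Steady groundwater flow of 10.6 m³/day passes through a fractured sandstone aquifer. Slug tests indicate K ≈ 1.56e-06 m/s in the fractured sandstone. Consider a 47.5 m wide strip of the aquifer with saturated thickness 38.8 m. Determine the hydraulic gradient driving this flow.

Convert K: 1.56e-06 m/s × 86400 = 0.1348 m/day.
Cross-sectional area A = 47.5 × 38.8 = 1843 m².
From Q = K·A·i, i = Q / (K·A) = 10.6 / (0.1348 × 1843) = 0.04267.

0.0427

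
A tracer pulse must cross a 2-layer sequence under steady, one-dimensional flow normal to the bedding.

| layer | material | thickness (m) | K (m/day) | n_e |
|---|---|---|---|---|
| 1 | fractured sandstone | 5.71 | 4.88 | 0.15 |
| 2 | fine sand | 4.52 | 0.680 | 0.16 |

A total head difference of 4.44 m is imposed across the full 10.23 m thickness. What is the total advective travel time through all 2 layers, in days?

2.78

With flow normal to the layers, continuity requires the same specific discharge q through every layer.
Σ(b_i/K_i) = 5.71/4.88 + 4.52/0.680 = 7.817 d.
q = Δh / Σ(b_i/K_i) = 4.44 / 7.817 = 0.5680 m/day.
In each layer the seepage velocity is v_i = q/n_i, so the layer transit time is t_i = b_i·n_i / q:
  layer 1 (fractured sandstone): t_1 = 5.71 × 0.15 / 0.5680 = 1.508 d
  layer 2 (fine sand): t_2 = 4.52 × 0.16 / 0.5680 = 1.273 d
Total t = Σ t_i = 2.781 days.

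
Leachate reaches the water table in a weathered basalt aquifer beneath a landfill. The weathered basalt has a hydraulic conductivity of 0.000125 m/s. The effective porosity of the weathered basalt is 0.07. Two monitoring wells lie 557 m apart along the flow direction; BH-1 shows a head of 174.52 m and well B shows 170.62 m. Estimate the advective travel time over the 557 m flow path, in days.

516

Convert K: 0.000125 m/s × 86400 = 10.80 m/day.
Hydraulic gradient i = (174.52 − 170.62) / 557 = 3.9 / 557 = 0.007002.
Darcy flux q = K · i = 10.80 × 0.007002 = 0.07562 m/day.
Seepage velocity v = q / n_e = 0.07562 / 0.07 = 1.080 m/day.
Travel time t = L / v = 557 / 1.080 = 515.6 days.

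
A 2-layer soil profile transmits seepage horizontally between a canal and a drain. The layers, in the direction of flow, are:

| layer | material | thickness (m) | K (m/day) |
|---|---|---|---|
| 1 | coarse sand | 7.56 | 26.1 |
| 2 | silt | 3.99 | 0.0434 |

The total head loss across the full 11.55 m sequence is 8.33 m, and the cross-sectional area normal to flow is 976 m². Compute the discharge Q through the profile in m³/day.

88.2

Flow is perpendicular to layering, so the layers act in series and the equivalent K is the thickness-weighted harmonic mean.
Total thickness L = 7.56 + 3.99 = 11.55 m.
Σ(b_i/K_i) = 7.56/26.1 + 3.99/0.0434 = 92.23 d.
K_eq = L / Σ(b_i/K_i) = 11.55 / 92.23 = 0.1252 m/day.
Q = K_eq · A · (Δh/L) = 0.1252 × 976 × (8.33/11.55) = 88.15 m³/day.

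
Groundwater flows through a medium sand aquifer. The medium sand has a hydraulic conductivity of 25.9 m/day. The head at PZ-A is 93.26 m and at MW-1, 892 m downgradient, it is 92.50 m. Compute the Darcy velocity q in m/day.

Hydraulic gradient i = (93.26 − 92.50) / 892 = 0.76 / 892 = 0.0008520.
Specific discharge q = K · i = 25.90 × 0.0008520 = 0.02207 m/day.

0.0221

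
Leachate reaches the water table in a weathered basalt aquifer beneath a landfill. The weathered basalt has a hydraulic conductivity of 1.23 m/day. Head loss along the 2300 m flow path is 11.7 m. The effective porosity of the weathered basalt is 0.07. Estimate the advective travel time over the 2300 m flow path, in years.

70.4

Hydraulic gradient i = Δh / L = 11.7 / 2300 = 0.005087.
Darcy flux q = K · i = 1.230 × 0.005087 = 0.006257 m/day.
Seepage velocity v = q / n_e = 0.006257 / 0.07 = 0.08939 m/day.
Travel time t = L / v = 2300 / 0.08939 = 25731 days = 70.45 years.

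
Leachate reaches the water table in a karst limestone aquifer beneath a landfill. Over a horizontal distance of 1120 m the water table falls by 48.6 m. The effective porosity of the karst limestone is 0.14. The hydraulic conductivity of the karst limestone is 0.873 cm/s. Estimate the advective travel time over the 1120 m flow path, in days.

4.79

Convert K: 0.873 cm/s × 864 = 754.3 m/day.
Hydraulic gradient i = Δh / L = 48.6 / 1120 = 0.04339.
Darcy flux q = K · i = 754.3 × 0.04339 = 32.73 m/day.
Seepage velocity v = q / n_e = 32.73 / 0.14 = 233.8 m/day.
Travel time t = L / v = 1120 / 233.8 = 4.791 days.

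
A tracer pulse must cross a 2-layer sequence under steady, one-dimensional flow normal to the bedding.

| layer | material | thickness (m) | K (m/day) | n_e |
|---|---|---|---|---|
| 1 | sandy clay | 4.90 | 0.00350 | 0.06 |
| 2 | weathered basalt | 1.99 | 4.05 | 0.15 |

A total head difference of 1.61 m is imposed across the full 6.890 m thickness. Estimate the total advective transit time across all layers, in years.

With flow normal to the layers, continuity requires the same specific discharge q through every layer.
Σ(b_i/K_i) = 4.90/0.00350 + 1.99/4.05 = 1400 d.
q = Δh / Σ(b_i/K_i) = 1.61 / 1400 = 0.001150 m/day.
In each layer the seepage velocity is v_i = q/n_i, so the layer transit time is t_i = b_i·n_i / q:
  layer 1 (sandy clay): t_1 = 4.90 × 0.06 / 0.001150 = 255.7 d
  layer 2 (weathered basalt): t_2 = 1.99 × 0.15 / 0.001150 = 259.7 d
Total t = Σ t_i = 515.4 days = 1.411 years.

1.41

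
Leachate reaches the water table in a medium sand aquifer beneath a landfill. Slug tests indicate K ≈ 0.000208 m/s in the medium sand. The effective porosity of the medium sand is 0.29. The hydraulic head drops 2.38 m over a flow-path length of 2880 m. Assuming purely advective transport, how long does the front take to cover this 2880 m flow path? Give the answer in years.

154

Convert K: 0.000208 m/s × 86400 = 17.97 m/day.
Hydraulic gradient i = Δh / L = 2.38 / 2880 = 0.0008264.
Darcy flux q = K · i = 17.97 × 0.0008264 = 0.01485 m/day.
Seepage velocity v = q / n_e = 0.01485 / 0.29 = 0.05121 m/day.
Travel time t = L / v = 2880 / 0.05121 = 56238 days = 154.0 years.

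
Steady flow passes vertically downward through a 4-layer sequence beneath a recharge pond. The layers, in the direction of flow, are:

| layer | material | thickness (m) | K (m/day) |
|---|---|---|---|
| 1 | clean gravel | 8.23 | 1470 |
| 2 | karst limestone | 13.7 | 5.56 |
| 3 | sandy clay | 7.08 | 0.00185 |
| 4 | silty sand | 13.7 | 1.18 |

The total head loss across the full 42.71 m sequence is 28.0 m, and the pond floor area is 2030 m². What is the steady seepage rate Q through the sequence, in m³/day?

14.8

Flow is perpendicular to layering, so the layers act in series and the equivalent K is the thickness-weighted harmonic mean.
Total thickness L = 8.23 + 13.7 + 7.08 + 13.7 = 42.71 m.
Σ(b_i/K_i) = 8.23/1470 + 13.7/5.56 + 7.08/0.00185 + 13.7/1.18 = 3841 d.
K_eq = L / Σ(b_i/K_i) = 42.71 / 3841 = 0.01112 m/day.
Q = K_eq · A · (Δh/L) = 0.01112 × 2030 × (28.0/42.71) = 14.80 m³/day.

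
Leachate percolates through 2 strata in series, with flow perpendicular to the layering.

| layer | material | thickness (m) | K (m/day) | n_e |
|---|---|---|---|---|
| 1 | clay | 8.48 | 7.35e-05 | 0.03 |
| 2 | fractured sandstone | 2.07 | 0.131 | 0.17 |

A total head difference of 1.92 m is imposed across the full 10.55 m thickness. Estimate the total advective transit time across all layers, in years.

99.8

With flow normal to the layers, continuity requires the same specific discharge q through every layer.
Σ(b_i/K_i) = 8.48/7.35e-05 + 2.07/0.131 = 1.154e+05 d.
q = Δh / Σ(b_i/K_i) = 1.92 / 1.154e+05 = 1.664e-05 m/day.
In each layer the seepage velocity is v_i = q/n_i, so the layer transit time is t_i = b_i·n_i / q:
  layer 1 (clay): t_1 = 8.48 × 0.03 / 1.664e-05 = 15289 d
  layer 2 (fractured sandstone): t_2 = 2.07 × 0.17 / 1.664e-05 = 21149 d
Total t = Σ t_i = 36438 days = 99.76 years.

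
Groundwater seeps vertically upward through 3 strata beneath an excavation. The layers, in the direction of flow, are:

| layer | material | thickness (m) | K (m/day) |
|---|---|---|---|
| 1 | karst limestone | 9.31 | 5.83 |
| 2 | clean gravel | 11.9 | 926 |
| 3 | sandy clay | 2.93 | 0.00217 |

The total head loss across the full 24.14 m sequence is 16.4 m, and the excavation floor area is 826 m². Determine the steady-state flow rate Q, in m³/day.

10.0

Flow is perpendicular to layering, so the layers act in series and the equivalent K is the thickness-weighted harmonic mean.
Total thickness L = 9.31 + 11.9 + 2.93 = 24.14 m.
Σ(b_i/K_i) = 9.31/5.83 + 11.9/926 + 2.93/0.00217 = 1352 d.
K_eq = L / Σ(b_i/K_i) = 24.14 / 1352 = 0.01786 m/day.
Q = K_eq · A · (Δh/L) = 0.01786 × 826 × (16.4/24.14) = 10.02 m³/day.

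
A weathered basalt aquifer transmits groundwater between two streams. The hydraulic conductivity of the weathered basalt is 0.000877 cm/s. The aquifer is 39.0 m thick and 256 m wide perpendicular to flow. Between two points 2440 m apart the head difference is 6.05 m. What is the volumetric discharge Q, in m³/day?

Convert K: 0.000877 cm/s × 864 = 0.7577 m/day.
Cross-sectional area A = 256 × 39.0 = 9984 m².
Hydraulic gradient i = Δh / L = 6.05 / 2440 = 0.002480.
Darcy's law: Q = K · A · i = 0.7577 × 9984 × 0.002480 = 18.76 m³/day.

18.8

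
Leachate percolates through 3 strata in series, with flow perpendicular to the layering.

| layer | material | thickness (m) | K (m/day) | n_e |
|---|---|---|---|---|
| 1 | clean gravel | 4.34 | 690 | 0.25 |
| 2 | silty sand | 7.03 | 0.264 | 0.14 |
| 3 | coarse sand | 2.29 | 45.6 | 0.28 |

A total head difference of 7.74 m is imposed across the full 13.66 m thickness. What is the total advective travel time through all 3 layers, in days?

9.34

With flow normal to the layers, continuity requires the same specific discharge q through every layer.
Σ(b_i/K_i) = 4.34/690 + 7.03/0.264 + 2.29/45.6 = 26.69 d.
q = Δh / Σ(b_i/K_i) = 7.74 / 26.69 = 0.2900 m/day.
In each layer the seepage velocity is v_i = q/n_i, so the layer transit time is t_i = b_i·n_i / q:
  layer 1 (clean gravel): t_1 = 4.34 × 0.25 / 0.2900 = 3.741 d
  layer 2 (silty sand): t_2 = 7.03 × 0.14 / 0.2900 = 3.393 d
  layer 3 (coarse sand): t_3 = 2.29 × 0.28 / 0.2900 = 2.211 d
Total t = Σ t_i = 9.345 days.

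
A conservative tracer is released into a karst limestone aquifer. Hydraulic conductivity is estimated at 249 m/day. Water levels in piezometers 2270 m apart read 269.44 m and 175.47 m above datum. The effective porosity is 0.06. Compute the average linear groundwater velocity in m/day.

172

Hydraulic gradient i = (269.44 − 175.47) / 2270 = 93.97 / 2270 = 0.04140.
Darcy flux q = K · i = 249.0 × 0.04140 = 10.31 m/day.
Seepage velocity v = q / n_e = 10.31 / 0.06 = 171.8 m/day.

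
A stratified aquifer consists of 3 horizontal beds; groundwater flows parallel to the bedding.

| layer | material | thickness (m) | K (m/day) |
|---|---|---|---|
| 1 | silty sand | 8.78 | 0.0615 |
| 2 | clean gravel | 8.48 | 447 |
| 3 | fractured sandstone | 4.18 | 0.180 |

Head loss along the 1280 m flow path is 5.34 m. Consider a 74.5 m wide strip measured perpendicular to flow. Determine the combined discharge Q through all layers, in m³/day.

Flow is parallel to layering, so each bed carries its own Darcy discharge and the transmissivities add.
Σ(K_i·b_i) = 0.0615×8.78 + 447×8.48 + 0.180×4.18 = 3792 m²/day.
Hydraulic gradient i = Δh / L = 5.34 / 1280 = 0.004172.
Q = Σ(K_i·b_i) · W · i = 3792 × 74.5 × 0.004172 = 1179 m³/day.

1180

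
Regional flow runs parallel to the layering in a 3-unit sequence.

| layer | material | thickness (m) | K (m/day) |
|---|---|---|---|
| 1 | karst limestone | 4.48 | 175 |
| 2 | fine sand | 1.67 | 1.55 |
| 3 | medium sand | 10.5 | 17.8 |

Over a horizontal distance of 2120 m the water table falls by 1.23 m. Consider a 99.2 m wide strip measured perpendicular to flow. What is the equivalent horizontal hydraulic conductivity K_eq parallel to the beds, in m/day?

58.5

Flow is parallel to layering, so each bed carries its own Darcy discharge and the transmissivities add.
Σ(K_i·b_i) = 175×4.48 + 1.55×1.67 + 17.8×10.5 = 973.5 m²/day.
Total thickness b = 16.65 m, so K_eq = Σ(K_i·b_i)/b = 58.47 m/day.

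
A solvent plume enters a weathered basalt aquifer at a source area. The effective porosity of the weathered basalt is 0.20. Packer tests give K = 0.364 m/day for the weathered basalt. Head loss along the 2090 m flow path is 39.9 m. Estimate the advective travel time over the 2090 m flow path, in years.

Hydraulic gradient i = Δh / L = 39.9 / 2090 = 0.01909.
Darcy flux q = K · i = 0.3640 × 0.01909 = 0.006949 m/day.
Seepage velocity v = q / n_e = 0.006949 / 0.20 = 0.03475 m/day.
Travel time t = L / v = 2090 / 0.03475 = 60152 days = 164.7 years.

165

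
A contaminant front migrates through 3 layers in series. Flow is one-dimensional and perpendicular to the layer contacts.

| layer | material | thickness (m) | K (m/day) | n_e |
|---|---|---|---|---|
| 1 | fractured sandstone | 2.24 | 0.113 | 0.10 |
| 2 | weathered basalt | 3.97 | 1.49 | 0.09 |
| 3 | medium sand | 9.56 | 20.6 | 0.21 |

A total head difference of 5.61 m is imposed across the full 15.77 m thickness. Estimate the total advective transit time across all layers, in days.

With flow normal to the layers, continuity requires the same specific discharge q through every layer.
Σ(b_i/K_i) = 2.24/0.113 + 3.97/1.49 + 9.56/20.6 = 22.95 d.
q = Δh / Σ(b_i/K_i) = 5.61 / 22.95 = 0.2444 m/day.
In each layer the seepage velocity is v_i = q/n_i, so the layer transit time is t_i = b_i·n_i / q:
  layer 1 (fractured sandstone): t_1 = 2.24 × 0.10 / 0.2444 = 0.9164 d
  layer 2 (weathered basalt): t_2 = 3.97 × 0.09 / 0.2444 = 1.462 d
  layer 3 (medium sand): t_3 = 9.56 × 0.21 / 0.2444 = 8.213 d
Total t = Σ t_i = 10.59 days.

10.6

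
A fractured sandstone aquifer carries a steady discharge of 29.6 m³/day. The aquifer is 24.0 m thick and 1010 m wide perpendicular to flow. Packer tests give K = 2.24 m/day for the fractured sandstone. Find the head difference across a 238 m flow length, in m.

0.130

Cross-sectional area A = 1010 × 24.0 = 24240 m².
From Q = K·A·i, i = Q / (K·A) = 29.6 / (2.240 × 24240) = 0.0005451.
Head loss Δh = i · L = 0.0005451 × 238 = 0.1297 m.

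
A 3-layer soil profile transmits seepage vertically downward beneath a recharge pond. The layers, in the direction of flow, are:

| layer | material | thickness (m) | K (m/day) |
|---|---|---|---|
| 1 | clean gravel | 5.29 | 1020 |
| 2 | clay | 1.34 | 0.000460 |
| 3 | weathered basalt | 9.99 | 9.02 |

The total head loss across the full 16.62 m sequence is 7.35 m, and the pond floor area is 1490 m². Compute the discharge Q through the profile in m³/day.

Flow is perpendicular to layering, so the layers act in series and the equivalent K is the thickness-weighted harmonic mean.
Total thickness L = 5.29 + 1.34 + 9.99 = 16.62 m.
Σ(b_i/K_i) = 5.29/1020 + 1.34/0.000460 + 9.99/9.02 = 2914 d.
K_eq = L / Σ(b_i/K_i) = 16.62 / 2914 = 0.005703 m/day.
Q = K_eq · A · (Δh/L) = 0.005703 × 1490 × (7.35/16.62) = 3.758 m³/day.

3.76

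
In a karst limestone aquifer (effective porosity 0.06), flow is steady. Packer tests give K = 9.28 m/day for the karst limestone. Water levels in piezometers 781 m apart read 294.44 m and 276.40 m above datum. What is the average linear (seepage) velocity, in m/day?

Hydraulic gradient i = (294.44 − 276.40) / 781 = 18.04 / 781 = 0.02310.
Darcy flux q = K · i = 9.280 × 0.02310 = 0.2144 m/day.
Seepage velocity v = q / n_e = 0.2144 / 0.06 = 3.573 m/day.

3.57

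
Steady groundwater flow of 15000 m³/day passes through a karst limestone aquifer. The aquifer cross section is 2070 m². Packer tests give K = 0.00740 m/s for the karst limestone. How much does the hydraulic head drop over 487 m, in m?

Convert K: 0.00740 m/s × 86400 = 639.4 m/day.
From Q = K·A·i, i = Q / (K·A) = 15000 / (639.4 × 2070) = 0.01133.
Head loss Δh = i · L = 0.01133 × 487 = 5.520 m.

5.52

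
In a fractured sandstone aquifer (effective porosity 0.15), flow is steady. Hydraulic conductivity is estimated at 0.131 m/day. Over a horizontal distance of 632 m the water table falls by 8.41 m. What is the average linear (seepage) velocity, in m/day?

Hydraulic gradient i = Δh / L = 8.41 / 632 = 0.01331.
Darcy flux q = K · i = 0.1310 × 0.01331 = 0.001743 m/day.
Seepage velocity v = q / n_e = 0.001743 / 0.15 = 0.01162 m/day.

0.0116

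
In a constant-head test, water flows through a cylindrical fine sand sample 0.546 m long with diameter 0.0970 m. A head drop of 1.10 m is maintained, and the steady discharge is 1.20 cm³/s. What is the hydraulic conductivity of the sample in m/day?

6.96

Cross-sectional area A = π·(d/2)² = π × (0.0970/2)² = 0.007390 m².
Convert discharge: 1.20 cm³/s = 1.200e-06 m³/s.
Darcy's law rearranged: K = Q·L / (A·Δh) = 1.200e-06 × 0.546 / (0.007390 × 1.10) = 8.060e-05 m/s = 6.964 m/day.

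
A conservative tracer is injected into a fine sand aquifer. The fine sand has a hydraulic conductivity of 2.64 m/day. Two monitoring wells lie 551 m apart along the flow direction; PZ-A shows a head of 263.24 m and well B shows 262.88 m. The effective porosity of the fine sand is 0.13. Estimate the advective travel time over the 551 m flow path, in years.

114

Hydraulic gradient i = (263.24 − 262.88) / 551 = 0.36 / 551 = 0.0006534.
Darcy flux q = K · i = 2.640 × 0.0006534 = 0.001725 m/day.
Seepage velocity v = q / n_e = 0.001725 / 0.13 = 0.01327 m/day.
Travel time t = L / v = 551 / 0.01327 = 41528 days = 113.7 years.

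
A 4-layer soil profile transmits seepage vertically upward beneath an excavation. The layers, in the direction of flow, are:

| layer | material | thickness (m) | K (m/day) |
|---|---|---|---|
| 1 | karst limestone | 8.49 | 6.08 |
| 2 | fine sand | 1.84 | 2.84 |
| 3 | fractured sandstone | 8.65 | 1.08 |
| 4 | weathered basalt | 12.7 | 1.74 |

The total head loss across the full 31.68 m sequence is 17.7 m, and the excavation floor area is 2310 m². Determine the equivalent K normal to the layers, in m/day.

Flow is perpendicular to layering, so the layers act in series and the equivalent K is the thickness-weighted harmonic mean.
Total thickness L = 8.49 + 1.84 + 8.65 + 12.7 = 31.68 m.
Σ(b_i/K_i) = 8.49/6.08 + 1.84/2.84 + 8.65/1.08 + 12.7/1.74 = 17.35 d.
K_eq = L / Σ(b_i/K_i) = 31.68 / 17.35 = 1.826 m/day.

1.83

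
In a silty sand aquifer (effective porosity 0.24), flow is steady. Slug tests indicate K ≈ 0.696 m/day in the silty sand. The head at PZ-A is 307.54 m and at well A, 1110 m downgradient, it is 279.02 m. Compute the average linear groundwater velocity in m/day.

Hydraulic gradient i = (307.54 − 279.02) / 1110 = 28.52 / 1110 = 0.02569.
Darcy flux q = K · i = 0.6960 × 0.02569 = 0.01788 m/day.
Seepage velocity v = q / n_e = 0.01788 / 0.24 = 0.07451 m/day.

0.0745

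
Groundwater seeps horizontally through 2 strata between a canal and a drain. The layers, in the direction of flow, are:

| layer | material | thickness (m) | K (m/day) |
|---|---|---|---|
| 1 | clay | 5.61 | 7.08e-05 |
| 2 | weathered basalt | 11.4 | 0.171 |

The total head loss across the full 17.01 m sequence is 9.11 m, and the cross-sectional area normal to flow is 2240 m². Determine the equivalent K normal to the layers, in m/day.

0.000214

Flow is perpendicular to layering, so the layers act in series and the equivalent K is the thickness-weighted harmonic mean.
Total thickness L = 5.61 + 11.4 = 17.01 m.
Σ(b_i/K_i) = 5.61/7.08e-05 + 11.4/0.171 = 79304 d.
K_eq = L / Σ(b_i/K_i) = 17.01 / 79304 = 0.0002145 m/day.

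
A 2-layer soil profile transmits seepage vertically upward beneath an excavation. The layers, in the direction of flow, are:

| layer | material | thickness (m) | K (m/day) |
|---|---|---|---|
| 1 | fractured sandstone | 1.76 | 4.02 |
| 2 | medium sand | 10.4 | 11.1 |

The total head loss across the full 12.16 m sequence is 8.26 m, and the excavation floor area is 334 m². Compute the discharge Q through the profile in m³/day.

Flow is perpendicular to layering, so the layers act in series and the equivalent K is the thickness-weighted harmonic mean.
Total thickness L = 1.76 + 10.4 = 12.16 m.
Σ(b_i/K_i) = 1.76/4.02 + 10.4/11.1 = 1.375 d.
K_eq = L / Σ(b_i/K_i) = 12.16 / 1.375 = 8.845 m/day.
Q = K_eq · A · (Δh/L) = 8.845 × 334 × (8.26/12.16) = 2007 m³/day.

2010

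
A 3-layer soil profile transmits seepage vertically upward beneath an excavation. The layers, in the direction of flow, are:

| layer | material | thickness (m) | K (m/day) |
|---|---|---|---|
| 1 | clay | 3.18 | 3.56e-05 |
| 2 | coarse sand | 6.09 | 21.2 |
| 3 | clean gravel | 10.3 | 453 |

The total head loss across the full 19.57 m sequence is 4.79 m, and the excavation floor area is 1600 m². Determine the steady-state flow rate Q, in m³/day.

Flow is perpendicular to layering, so the layers act in series and the equivalent K is the thickness-weighted harmonic mean.
Total thickness L = 3.18 + 6.09 + 10.3 = 19.57 m.
Σ(b_i/K_i) = 3.18/3.56e-05 + 6.09/21.2 + 10.3/453 = 89326 d.
K_eq = L / Σ(b_i/K_i) = 19.57 / 89326 = 0.0002191 m/day.
Q = K_eq · A · (Δh/L) = 0.0002191 × 1600 × (4.79/19.57) = 0.08580 m³/day.

0.0858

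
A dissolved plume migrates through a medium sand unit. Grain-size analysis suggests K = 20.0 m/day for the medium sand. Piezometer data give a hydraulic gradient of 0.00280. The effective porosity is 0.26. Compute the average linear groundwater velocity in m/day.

Hydraulic gradient i = 0.00280.
Darcy flux q = K · i = 20.00 × 0.002800 = 0.05600 m/day.
Seepage velocity v = q / n_e = 0.05600 / 0.26 = 0.2154 m/day.

0.215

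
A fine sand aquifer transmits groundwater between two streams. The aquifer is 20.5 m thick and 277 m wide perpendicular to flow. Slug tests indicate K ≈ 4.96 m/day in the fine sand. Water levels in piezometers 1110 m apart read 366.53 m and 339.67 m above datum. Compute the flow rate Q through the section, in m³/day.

682

Cross-sectional area A = 277 × 20.5 = 5678 m².
Hydraulic gradient i = (366.53 − 339.67) / 1110 = 26.86 / 1110 = 0.02420.
Darcy's law: Q = K · A · i = 4.960 × 5678 × 0.02420 = 681.6 m³/day.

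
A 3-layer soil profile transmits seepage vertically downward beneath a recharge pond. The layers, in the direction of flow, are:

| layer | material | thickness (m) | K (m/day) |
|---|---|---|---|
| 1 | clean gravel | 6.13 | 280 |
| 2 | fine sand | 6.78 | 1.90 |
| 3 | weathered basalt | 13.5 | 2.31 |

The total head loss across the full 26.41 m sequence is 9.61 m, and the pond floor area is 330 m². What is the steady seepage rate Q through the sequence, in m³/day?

Flow is perpendicular to layering, so the layers act in series and the equivalent K is the thickness-weighted harmonic mean.
Total thickness L = 6.13 + 6.78 + 13.5 = 26.41 m.
Σ(b_i/K_i) = 6.13/280 + 6.78/1.90 + 13.5/2.31 = 9.434 d.
K_eq = L / Σ(b_i/K_i) = 26.41 / 9.434 = 2.799 m/day.
Q = K_eq · A · (Δh/L) = 2.799 × 330 × (9.61/26.41) = 336.1 m³/day.

336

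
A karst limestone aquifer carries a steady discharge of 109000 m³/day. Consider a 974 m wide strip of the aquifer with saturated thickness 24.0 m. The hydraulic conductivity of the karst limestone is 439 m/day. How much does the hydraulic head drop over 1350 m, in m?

Cross-sectional area A = 974 × 24.0 = 23376 m².
From Q = K·A·i, i = Q / (K·A) = 109000 / (439.0 × 23376) = 0.01062.
Head loss Δh = i · L = 0.01062 × 1350 = 14.34 m.

14.3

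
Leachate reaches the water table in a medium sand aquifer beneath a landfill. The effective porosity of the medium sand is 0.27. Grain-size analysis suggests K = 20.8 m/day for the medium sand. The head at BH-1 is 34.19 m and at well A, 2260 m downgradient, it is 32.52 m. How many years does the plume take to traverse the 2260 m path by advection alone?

Hydraulic gradient i = (34.19 − 32.52) / 2260 = 1.67 / 2260 = 0.0007389.
Darcy flux q = K · i = 20.80 × 0.0007389 = 0.01537 m/day.
Seepage velocity v = q / n_e = 0.01537 / 0.27 = 0.05693 m/day.
Travel time t = L / v = 2260 / 0.05693 = 39701 days = 108.7 years.

109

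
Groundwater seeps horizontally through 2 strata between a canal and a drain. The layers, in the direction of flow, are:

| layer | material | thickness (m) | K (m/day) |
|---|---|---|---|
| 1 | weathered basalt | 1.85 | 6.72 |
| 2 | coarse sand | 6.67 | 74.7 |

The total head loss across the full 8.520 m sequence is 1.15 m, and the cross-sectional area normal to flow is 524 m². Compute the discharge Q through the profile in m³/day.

1650

Flow is perpendicular to layering, so the layers act in series and the equivalent K is the thickness-weighted harmonic mean.
Total thickness L = 1.85 + 6.67 = 8.520 m.
Σ(b_i/K_i) = 1.85/6.72 + 6.67/74.7 = 0.3646 d.
K_eq = L / Σ(b_i/K_i) = 8.520 / 0.3646 = 23.37 m/day.
Q = K_eq · A · (Δh/L) = 23.37 × 524 × (1.15/8.520) = 1653 m³/day.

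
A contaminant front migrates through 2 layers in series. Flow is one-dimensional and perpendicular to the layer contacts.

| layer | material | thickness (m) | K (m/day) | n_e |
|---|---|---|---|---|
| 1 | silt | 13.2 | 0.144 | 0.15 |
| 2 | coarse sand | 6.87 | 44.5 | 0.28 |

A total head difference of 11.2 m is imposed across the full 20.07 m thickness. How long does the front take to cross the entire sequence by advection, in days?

With flow normal to the layers, continuity requires the same specific discharge q through every layer.
Σ(b_i/K_i) = 13.2/0.144 + 6.87/44.5 = 91.82 d.
q = Δh / Σ(b_i/K_i) = 11.2 / 91.82 = 0.1220 m/day.
In each layer the seepage velocity is v_i = q/n_i, so the layer transit time is t_i = b_i·n_i / q:
  layer 1 (silt): t_1 = 13.2 × 0.15 / 0.1220 = 16.23 d
  layer 2 (coarse sand): t_2 = 6.87 × 0.28 / 0.1220 = 15.77 d
Total t = Σ t_i = 32.00 days.

32.0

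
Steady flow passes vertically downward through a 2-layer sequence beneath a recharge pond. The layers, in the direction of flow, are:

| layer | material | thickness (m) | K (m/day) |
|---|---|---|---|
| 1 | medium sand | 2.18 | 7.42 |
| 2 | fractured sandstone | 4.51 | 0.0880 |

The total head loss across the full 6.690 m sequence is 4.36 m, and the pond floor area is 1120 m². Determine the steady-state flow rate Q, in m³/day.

94.7

Flow is perpendicular to layering, so the layers act in series and the equivalent K is the thickness-weighted harmonic mean.
Total thickness L = 2.18 + 4.51 = 6.690 m.
Σ(b_i/K_i) = 2.18/7.42 + 4.51/0.0880 = 51.54 d.
K_eq = L / Σ(b_i/K_i) = 6.690 / 51.54 = 0.1298 m/day.
Q = K_eq · A · (Δh/L) = 0.1298 × 1120 × (4.36/6.690) = 94.74 m³/day.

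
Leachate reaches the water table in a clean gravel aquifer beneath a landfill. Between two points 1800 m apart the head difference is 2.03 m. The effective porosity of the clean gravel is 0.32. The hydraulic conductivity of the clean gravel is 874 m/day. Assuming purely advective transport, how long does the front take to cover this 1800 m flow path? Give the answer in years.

Hydraulic gradient i = Δh / L = 2.03 / 1800 = 0.001128.
Darcy flux q = K · i = 874.0 × 0.001128 = 0.9857 m/day.
Seepage velocity v = q / n_e = 0.9857 / 0.32 = 3.080 m/day.
Travel time t = L / v = 1800 / 3.080 = 584.4 days = 1.600 years.

1.60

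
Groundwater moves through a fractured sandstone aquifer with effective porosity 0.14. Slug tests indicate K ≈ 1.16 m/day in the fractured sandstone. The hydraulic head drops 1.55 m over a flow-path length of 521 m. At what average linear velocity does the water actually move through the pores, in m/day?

Hydraulic gradient i = Δh / L = 1.55 / 521 = 0.002975.
Darcy flux q = K · i = 1.160 × 0.002975 = 0.003451 m/day.
Seepage velocity v = q / n_e = 0.003451 / 0.14 = 0.02465 m/day.

0.0247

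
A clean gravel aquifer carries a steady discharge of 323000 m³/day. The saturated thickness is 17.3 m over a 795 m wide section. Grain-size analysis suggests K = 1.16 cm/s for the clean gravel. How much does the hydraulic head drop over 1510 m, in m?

35.4

Convert K: 1.16 cm/s × 864 = 1002 m/day.
Cross-sectional area A = 795 × 17.3 = 13754 m².
From Q = K·A·i, i = Q / (K·A) = 323000 / (1002 × 13754) = 0.02343.
Head loss Δh = i · L = 0.02343 × 1510 = 35.38 m.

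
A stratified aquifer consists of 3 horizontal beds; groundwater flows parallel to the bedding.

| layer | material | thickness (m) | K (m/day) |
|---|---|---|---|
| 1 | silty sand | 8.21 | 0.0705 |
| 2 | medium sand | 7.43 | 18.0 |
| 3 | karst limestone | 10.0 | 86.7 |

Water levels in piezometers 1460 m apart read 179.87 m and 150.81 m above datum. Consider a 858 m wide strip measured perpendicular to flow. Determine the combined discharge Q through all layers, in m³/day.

17100

Flow is parallel to layering, so each bed carries its own Darcy discharge and the transmissivities add.
Σ(K_i·b_i) = 0.0705×8.21 + 18.0×7.43 + 86.7×10.0 = 1001 m²/day.
Hydraulic gradient i = (179.87 − 150.81) / 1460 = 29.06 / 1460 = 0.01990.
Q = Σ(K_i·b_i) · W · i = 1001 × 858 × 0.01990 = 17100 m³/day.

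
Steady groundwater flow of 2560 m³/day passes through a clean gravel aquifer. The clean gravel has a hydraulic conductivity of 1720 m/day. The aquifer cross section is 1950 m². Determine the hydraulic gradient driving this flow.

0.000763

From Q = K·A·i, i = Q / (K·A) = 2560 / (1720 × 1950) = 0.0007633.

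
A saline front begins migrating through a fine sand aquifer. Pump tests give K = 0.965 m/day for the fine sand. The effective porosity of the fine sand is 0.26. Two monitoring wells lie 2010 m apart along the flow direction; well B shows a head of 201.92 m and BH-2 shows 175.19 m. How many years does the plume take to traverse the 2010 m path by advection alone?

111

Hydraulic gradient i = (201.92 − 175.19) / 2010 = 26.73 / 2010 = 0.01330.
Darcy flux q = K · i = 0.9650 × 0.01330 = 0.01283 m/day.
Seepage velocity v = q / n_e = 0.01283 / 0.26 = 0.04936 m/day.
Travel time t = L / v = 2010 / 0.04936 = 40723 days = 111.5 years.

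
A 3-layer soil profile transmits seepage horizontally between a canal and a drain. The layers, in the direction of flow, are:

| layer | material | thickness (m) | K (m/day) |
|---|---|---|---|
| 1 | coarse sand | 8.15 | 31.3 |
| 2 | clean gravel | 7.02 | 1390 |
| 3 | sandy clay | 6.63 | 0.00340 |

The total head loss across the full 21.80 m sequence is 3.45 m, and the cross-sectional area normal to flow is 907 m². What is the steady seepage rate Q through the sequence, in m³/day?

1.60

Flow is perpendicular to layering, so the layers act in series and the equivalent K is the thickness-weighted harmonic mean.
Total thickness L = 8.15 + 7.02 + 6.63 = 21.80 m.
Σ(b_i/K_i) = 8.15/31.3 + 7.02/1390 + 6.63/0.00340 = 1950 d.
K_eq = L / Σ(b_i/K_i) = 21.80 / 1950 = 0.01118 m/day.
Q = K_eq · A · (Δh/L) = 0.01118 × 907 × (3.45/21.80) = 1.604 m³/day.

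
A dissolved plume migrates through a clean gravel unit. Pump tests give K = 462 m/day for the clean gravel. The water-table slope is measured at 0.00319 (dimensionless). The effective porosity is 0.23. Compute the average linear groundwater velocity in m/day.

Hydraulic gradient i = 0.00319.
Darcy flux q = K · i = 462.0 × 0.003190 = 1.474 m/day.
Seepage velocity v = q / n_e = 1.474 / 0.23 = 6.408 m/day.

6.41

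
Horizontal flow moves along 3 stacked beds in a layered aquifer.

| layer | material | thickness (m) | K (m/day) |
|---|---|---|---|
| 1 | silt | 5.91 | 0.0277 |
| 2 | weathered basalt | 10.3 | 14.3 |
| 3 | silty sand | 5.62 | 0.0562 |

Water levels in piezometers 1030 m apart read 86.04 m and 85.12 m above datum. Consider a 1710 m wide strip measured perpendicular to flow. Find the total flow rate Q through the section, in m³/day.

226

Flow is parallel to layering, so each bed carries its own Darcy discharge and the transmissivities add.
Σ(K_i·b_i) = 0.0277×5.91 + 14.3×10.3 + 0.0562×5.62 = 147.8 m²/day.
Hydraulic gradient i = (86.04 − 85.12) / 1030 = 0.92 / 1030 = 0.0008932.
Q = Σ(K_i·b_i) · W · i = 147.8 × 1710 × 0.0008932 = 225.7 m³/day.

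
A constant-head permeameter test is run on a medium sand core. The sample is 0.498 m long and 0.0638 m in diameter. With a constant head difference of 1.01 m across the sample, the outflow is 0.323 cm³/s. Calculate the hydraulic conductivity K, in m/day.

Cross-sectional area A = π·(d/2)² = π × (0.0638/2)² = 0.003197 m².
Convert discharge: 0.323 cm³/s = 3.230e-07 m³/s.
Darcy's law rearranged: K = Q·L / (A·Δh) = 3.230e-07 × 0.498 / (0.003197 × 1.01) = 4.982e-05 m/s = 4.304 m/day.

4.30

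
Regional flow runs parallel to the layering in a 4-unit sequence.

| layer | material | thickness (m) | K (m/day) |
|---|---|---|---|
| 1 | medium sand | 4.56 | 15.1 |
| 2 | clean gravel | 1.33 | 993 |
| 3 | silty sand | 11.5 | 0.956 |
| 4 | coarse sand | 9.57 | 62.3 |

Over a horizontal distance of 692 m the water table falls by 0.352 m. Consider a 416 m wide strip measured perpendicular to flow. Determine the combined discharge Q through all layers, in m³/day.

423

Flow is parallel to layering, so each bed carries its own Darcy discharge and the transmissivities add.
Σ(K_i·b_i) = 15.1×4.56 + 993×1.33 + 0.956×11.5 + 62.3×9.57 = 1997 m²/day.
Hydraulic gradient i = Δh / L = 0.352 / 692 = 0.0005087.
Q = Σ(K_i·b_i) · W · i = 1997 × 416 × 0.0005087 = 422.5 m³/day.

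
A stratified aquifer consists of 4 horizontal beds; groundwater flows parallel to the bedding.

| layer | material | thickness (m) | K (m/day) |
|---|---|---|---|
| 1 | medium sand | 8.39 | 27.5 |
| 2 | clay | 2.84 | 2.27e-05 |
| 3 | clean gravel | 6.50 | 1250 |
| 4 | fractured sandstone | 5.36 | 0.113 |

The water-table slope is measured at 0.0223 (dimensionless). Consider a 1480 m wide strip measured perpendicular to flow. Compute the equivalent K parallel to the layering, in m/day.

Flow is parallel to layering, so each bed carries its own Darcy discharge and the transmissivities add.
Σ(K_i·b_i) = 27.5×8.39 + 2.27e-05×2.84 + 1250×6.50 + 0.113×5.36 = 8356 m²/day.
Total thickness b = 23.09 m, so K_eq = Σ(K_i·b_i)/b = 361.9 m/day.

362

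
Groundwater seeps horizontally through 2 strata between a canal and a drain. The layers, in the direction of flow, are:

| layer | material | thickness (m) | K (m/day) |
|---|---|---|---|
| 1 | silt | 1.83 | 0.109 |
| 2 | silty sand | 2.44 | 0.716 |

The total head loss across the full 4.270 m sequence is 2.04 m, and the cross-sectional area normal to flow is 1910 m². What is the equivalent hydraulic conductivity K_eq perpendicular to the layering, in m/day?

0.211

Flow is perpendicular to layering, so the layers act in series and the equivalent K is the thickness-weighted harmonic mean.
Total thickness L = 1.83 + 2.44 = 4.270 m.
Σ(b_i/K_i) = 1.83/0.109 + 2.44/0.716 = 20.20 d.
K_eq = L / Σ(b_i/K_i) = 4.270 / 20.20 = 0.2114 m/day.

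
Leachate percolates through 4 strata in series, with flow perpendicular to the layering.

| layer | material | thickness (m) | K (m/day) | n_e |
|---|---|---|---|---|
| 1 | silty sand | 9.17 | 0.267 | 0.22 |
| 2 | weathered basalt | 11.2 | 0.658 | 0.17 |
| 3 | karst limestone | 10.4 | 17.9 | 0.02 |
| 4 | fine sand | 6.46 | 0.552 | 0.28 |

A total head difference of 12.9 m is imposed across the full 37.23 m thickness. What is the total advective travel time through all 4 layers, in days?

29.3

With flow normal to the layers, continuity requires the same specific discharge q through every layer.
Σ(b_i/K_i) = 9.17/0.267 + 11.2/0.658 + 10.4/17.9 + 6.46/0.552 = 63.65 d.
q = Δh / Σ(b_i/K_i) = 12.9 / 63.65 = 0.2027 m/day.
In each layer the seepage velocity is v_i = q/n_i, so the layer transit time is t_i = b_i·n_i / q:
  layer 1 (silty sand): t_1 = 9.17 × 0.22 / 0.2027 = 9.954 d
  layer 2 (weathered basalt): t_2 = 11.2 × 0.17 / 0.2027 = 9.395 d
  layer 3 (karst limestone): t_3 = 10.4 × 0.02 / 0.2027 = 1.026 d
  layer 4 (fine sand): t_4 = 6.46 × 0.28 / 0.2027 = 8.925 d
Total t = Σ t_i = 29.30 days.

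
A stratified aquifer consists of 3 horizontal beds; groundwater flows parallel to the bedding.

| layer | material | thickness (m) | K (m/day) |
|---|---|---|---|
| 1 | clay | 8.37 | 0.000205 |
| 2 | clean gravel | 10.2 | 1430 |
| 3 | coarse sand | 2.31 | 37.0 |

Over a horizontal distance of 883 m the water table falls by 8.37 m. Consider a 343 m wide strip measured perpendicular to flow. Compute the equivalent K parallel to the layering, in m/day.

Flow is parallel to layering, so each bed carries its own Darcy discharge and the transmissivities add.
Σ(K_i·b_i) = 0.000205×8.37 + 1430×10.2 + 37.0×2.31 = 14671 m²/day.
Total thickness b = 20.88 m, so K_eq = Σ(K_i·b_i)/b = 702.7 m/day.

703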